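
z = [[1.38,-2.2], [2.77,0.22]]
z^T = [[1.38, 2.77], [-2.2, 0.22]]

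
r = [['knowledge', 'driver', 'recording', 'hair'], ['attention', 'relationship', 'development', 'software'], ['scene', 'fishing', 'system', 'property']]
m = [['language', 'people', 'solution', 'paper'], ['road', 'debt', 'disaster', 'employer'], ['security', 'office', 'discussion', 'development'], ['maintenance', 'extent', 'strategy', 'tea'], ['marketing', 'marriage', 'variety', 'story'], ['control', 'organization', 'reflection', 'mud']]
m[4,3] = 'story'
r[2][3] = 'property'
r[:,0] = ['knowledge', 'attention', 'scene']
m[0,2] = 'solution'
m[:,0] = ['language', 'road', 'security', 'maintenance', 'marketing', 'control']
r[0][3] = 'hair'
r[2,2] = 'system'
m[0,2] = 'solution'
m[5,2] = 'reflection'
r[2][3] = 'property'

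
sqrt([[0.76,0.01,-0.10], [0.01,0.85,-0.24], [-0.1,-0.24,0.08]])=[[(0.87+0j),(-0.01+0j),-0.11+0.00j], [(-0.01+0j),0.89+0.00j,-0.25+0.00j], [-0.11+0.00j,(-0.25+0j),(0.08+0.01j)]]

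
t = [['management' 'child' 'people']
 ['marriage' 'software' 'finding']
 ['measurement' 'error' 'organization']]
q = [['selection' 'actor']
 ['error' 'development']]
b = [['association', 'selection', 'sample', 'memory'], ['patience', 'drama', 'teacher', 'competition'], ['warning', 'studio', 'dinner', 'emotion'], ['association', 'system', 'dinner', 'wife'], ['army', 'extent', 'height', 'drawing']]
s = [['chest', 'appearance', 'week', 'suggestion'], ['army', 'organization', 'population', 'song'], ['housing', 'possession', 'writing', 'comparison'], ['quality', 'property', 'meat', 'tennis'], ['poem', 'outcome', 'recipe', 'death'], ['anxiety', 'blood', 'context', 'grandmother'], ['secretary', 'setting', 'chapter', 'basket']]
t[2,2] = 'organization'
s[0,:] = ['chest', 'appearance', 'week', 'suggestion']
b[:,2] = ['sample', 'teacher', 'dinner', 'dinner', 'height']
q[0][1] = 'actor'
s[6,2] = 'chapter'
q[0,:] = ['selection', 'actor']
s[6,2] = 'chapter'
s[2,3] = 'comparison'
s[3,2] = 'meat'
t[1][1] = 'software'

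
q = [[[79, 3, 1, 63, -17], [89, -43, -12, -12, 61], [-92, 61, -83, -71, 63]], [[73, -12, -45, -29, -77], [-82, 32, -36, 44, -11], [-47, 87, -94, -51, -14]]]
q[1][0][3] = -29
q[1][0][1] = -12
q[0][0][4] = -17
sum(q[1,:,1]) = 107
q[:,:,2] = [[1, -12, -83], [-45, -36, -94]]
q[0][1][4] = 61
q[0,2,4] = 63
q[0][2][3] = -71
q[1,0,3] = -29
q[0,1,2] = -12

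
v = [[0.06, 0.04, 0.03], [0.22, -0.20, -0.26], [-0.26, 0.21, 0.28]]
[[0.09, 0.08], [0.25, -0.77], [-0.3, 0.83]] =v@[[1.58,-0.36],[-0.99,1.47],[1.13,1.53]]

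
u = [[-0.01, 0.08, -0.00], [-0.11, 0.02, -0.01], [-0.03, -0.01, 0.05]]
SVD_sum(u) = [[-0.03, 0.01, 0.00], [-0.1, 0.04, 0.00], [-0.02, 0.01, 0.0]] + [[0.02, 0.06, -0.02], [-0.01, -0.02, 0.00], [-0.01, -0.03, 0.01]] + [[0.0, 0.0, 0.02], [-0.00, -0.0, -0.01], [0.00, 0.01, 0.04]]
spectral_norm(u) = 0.12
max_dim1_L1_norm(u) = 0.14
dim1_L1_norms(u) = [0.09, 0.14, 0.09]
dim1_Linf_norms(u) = [0.08, 0.11, 0.05]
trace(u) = 0.06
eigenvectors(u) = [[(-0.09+0.63j), -0.09-0.63j, -0.07+0.00j], [-0.74+0.00j, (-0.74-0j), (-0.06+0j)], [(-0.21-0.01j), (-0.21+0.01j), 1.00+0.00j]]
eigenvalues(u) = [0.09j, -0.09j, (0.05+0j)]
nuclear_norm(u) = 0.25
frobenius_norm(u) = 0.15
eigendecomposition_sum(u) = [[-0.00+0.05j,(0.04-0j),0.00+0.00j], [(-0.05+0j),0.01+0.05j,(-0+0j)], [(-0.02+0j),0.01j,-0.00+0.00j]] + [[-0.00-0.05j, (0.04+0j), -0j], [-0.05-0.00j, (0.01-0.05j), -0.00-0.00j], [-0.02-0.00j, -0.01j, -0.00-0.00j]] + [[(-0+0j), 0.00-0.00j, (-0+0j)], [(-0+0j), 0.00-0.00j, -0.00+0.00j], [0.00-0.00j, -0.01+0.00j, 0.05-0.00j]]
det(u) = 0.00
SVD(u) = [[-0.31,  0.9,  0.32], [-0.93,  -0.21,  -0.31], [-0.21,  -0.39,  0.9]] @ diag([0.11879570448851351, 0.07791900625145314, 0.049154949495079175]) @ [[0.94, -0.35, -0.01],[0.34, 0.91, -0.22],[0.09, 0.21, 0.97]]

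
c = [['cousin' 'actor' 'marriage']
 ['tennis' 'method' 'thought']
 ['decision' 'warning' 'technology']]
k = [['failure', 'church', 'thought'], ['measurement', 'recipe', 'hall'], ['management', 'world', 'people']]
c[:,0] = ['cousin', 'tennis', 'decision']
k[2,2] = 'people'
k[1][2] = 'hall'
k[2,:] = ['management', 'world', 'people']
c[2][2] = 'technology'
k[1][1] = 'recipe'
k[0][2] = 'thought'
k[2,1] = 'world'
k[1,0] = 'measurement'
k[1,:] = ['measurement', 'recipe', 'hall']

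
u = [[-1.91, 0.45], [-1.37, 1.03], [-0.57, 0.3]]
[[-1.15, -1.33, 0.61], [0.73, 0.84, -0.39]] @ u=[[3.67,-1.7], [-2.32,1.08]]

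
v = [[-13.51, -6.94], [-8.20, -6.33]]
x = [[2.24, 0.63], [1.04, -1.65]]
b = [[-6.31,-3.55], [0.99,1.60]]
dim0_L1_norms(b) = [7.3, 5.15]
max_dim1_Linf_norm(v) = 13.51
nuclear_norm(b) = 8.31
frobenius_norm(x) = 3.04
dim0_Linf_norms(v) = [13.51, 6.94]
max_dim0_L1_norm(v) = 21.71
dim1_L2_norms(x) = [2.33, 1.95]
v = x @ b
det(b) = -6.58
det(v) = 28.61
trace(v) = -19.84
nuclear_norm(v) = 19.88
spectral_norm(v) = 18.32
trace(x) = 0.59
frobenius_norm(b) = 7.48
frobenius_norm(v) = 18.38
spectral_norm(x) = 2.48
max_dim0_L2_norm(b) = 6.39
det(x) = -4.35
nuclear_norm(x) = 4.23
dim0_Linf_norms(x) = [2.24, 1.65]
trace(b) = -4.71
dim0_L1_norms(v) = [21.71, 13.27]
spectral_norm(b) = 7.43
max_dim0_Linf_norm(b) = 6.31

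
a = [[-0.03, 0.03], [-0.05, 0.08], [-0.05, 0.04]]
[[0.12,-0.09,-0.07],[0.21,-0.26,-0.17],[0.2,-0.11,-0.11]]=a @ [[-3.84, -0.61, 0.79], [0.22, -3.59, -1.68]]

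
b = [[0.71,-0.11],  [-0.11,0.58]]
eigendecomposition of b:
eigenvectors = [[0.87, 0.5], [-0.50, 0.87]]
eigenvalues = [0.77, 0.52]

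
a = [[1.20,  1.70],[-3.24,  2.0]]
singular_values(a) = [3.81, 2.08]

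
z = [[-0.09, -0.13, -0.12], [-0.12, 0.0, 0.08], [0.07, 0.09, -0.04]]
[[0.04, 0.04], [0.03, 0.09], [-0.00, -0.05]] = z @[[-0.44, -0.61], [0.22, -0.01], [-0.23, 0.15]]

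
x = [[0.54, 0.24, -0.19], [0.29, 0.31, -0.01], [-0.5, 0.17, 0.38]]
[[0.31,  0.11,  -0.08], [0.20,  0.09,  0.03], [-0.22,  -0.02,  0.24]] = x @ [[0.48,0.19,-0.03], [0.19,0.13,0.15], [-0.03,0.15,0.53]]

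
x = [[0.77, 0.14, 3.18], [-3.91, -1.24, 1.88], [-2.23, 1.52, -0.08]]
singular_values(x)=[4.84, 3.39, 1.86]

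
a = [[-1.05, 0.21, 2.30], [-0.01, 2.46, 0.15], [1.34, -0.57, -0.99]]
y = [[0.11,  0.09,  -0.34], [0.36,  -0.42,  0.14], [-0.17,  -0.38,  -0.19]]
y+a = [[-0.94, 0.3, 1.96],[0.35, 2.04, 0.29],[1.17, -0.95, -1.18]]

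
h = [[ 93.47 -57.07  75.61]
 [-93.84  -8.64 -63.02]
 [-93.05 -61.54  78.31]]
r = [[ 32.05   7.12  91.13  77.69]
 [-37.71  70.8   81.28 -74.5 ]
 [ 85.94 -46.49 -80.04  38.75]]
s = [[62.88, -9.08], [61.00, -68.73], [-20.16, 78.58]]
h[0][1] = -57.07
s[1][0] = 61.0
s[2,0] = -20.16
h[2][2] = 78.31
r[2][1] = -46.49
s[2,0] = -20.16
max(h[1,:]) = -8.64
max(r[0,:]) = 91.13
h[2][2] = 78.31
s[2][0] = -20.16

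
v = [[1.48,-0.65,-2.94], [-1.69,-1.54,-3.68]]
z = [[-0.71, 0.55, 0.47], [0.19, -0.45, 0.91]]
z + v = [[0.77, -0.1, -2.47], [-1.50, -1.99, -2.77]]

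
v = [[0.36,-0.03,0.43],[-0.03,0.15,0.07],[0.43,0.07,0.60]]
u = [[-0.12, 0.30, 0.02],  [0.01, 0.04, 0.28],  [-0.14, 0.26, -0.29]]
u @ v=[[-0.04,0.05,-0.02], [0.12,0.03,0.18], [-0.18,0.02,-0.22]]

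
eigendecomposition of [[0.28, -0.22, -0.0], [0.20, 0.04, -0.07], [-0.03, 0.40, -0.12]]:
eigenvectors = [[(0.02+0.44j), (0.02-0.44j), (0.28+0j)], [(0.38+0.36j), 0.38-0.36j, 0.33+0.00j], [(0.72+0j), 0.72-0.00j, (0.9+0j)]]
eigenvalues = [(0.09+0.18j), (0.09-0.18j), (0.02+0j)]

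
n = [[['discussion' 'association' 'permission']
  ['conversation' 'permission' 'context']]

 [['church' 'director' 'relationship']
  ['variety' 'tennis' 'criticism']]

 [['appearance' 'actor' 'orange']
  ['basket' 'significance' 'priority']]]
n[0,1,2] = 'context'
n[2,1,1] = 'significance'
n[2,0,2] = 'orange'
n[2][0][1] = 'actor'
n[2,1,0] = 'basket'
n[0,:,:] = [['discussion', 'association', 'permission'], ['conversation', 'permission', 'context']]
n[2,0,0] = 'appearance'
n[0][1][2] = 'context'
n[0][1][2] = 'context'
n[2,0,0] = 'appearance'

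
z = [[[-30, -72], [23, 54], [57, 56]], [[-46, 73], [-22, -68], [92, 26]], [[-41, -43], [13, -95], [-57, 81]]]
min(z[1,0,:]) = -46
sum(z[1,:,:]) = 55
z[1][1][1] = -68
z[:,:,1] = [[-72, 54, 56], [73, -68, 26], [-43, -95, 81]]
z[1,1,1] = -68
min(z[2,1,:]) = -95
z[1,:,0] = [-46, -22, 92]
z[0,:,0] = [-30, 23, 57]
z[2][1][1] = -95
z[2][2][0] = -57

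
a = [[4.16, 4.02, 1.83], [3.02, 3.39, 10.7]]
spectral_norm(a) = 12.37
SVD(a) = [[-0.37, -0.93],[-0.93, 0.37]] @ diag([12.374030918493682, 4.335984182185446]) @ [[-0.35, -0.37, -0.86],[-0.64, -0.58, 0.51]]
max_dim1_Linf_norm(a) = 10.7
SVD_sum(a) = [[1.59, 1.69, 3.89], [4.03, 4.31, 9.89]] + [[2.57, 2.33, -2.06], [-1.01, -0.92, 0.81]]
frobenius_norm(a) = 13.11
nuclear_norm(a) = 16.71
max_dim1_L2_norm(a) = 11.62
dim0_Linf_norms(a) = [4.16, 4.02, 10.7]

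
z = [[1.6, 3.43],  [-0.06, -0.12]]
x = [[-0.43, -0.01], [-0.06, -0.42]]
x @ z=[[-0.69,  -1.47],[-0.07,  -0.16]]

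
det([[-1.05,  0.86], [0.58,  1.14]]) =-1.696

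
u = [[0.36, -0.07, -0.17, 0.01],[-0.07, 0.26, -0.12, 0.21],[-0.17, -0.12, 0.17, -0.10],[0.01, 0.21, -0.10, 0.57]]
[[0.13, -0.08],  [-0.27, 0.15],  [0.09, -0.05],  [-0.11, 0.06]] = u @[[0.28,-0.16], [-1.02,0.59], [0.25,-0.14], [0.23,-0.13]]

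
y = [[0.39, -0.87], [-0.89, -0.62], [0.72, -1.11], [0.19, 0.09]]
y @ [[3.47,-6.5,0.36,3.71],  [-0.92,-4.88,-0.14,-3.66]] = [[2.15, 1.71, 0.26, 4.63], [-2.52, 8.81, -0.23, -1.03], [3.52, 0.74, 0.41, 6.73], [0.58, -1.67, 0.06, 0.38]]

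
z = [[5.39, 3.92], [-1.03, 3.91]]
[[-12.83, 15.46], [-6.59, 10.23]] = z @ [[-0.97, 0.81], [-1.94, 2.83]]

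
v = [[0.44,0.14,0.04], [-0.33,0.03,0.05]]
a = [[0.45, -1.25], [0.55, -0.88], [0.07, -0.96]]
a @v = [[0.61,0.03,-0.04], [0.53,0.05,-0.02], [0.35,-0.02,-0.05]]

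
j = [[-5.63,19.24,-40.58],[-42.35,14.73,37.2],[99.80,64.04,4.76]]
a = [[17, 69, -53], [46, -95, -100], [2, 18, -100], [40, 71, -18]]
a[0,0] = 17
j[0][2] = -40.58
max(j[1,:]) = 37.2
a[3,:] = [40, 71, -18]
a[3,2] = -18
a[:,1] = [69, -95, 18, 71]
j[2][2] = 4.76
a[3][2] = -18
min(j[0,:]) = -40.58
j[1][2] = 37.2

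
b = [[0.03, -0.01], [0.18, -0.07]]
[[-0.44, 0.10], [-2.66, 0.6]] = b @ [[-14.68,2.46], [0.25,-2.23]]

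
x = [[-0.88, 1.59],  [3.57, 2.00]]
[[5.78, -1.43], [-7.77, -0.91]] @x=[[-10.19, 6.33],  [3.59, -14.17]]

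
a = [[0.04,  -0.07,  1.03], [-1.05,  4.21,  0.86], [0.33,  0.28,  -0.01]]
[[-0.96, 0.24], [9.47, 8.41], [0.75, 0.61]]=a @ [[0.17, 0.18],[2.45, 1.97],[-0.77, 0.36]]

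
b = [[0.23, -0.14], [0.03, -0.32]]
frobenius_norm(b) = 0.42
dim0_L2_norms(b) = [0.23, 0.35]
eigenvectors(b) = [[1.0, 0.25], [0.06, 0.97]]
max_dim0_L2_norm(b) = 0.35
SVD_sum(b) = [[0.1, -0.2], [0.13, -0.27]] + [[0.13, 0.06], [-0.10, -0.05]]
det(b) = -0.07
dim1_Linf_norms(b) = [0.23, 0.32]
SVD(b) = [[0.60, 0.8], [0.80, -0.60]] @ diag([0.37662299355595985, 0.18426915293924645]) @ [[0.43,  -0.90], [0.9,  0.43]]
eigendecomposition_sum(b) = [[0.23, -0.06], [0.01, -0.0]] + [[0.0,-0.08], [0.02,-0.32]]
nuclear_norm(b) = 0.56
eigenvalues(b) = [0.22, -0.31]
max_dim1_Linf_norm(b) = 0.32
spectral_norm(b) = 0.38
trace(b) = -0.09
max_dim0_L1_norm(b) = 0.46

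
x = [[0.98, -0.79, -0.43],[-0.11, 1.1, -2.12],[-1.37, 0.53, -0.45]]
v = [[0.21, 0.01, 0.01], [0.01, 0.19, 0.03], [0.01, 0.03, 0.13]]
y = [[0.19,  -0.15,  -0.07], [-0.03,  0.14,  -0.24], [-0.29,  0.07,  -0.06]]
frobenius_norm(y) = 0.48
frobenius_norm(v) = 0.32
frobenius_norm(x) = 3.14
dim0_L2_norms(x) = [1.69, 1.45, 2.21]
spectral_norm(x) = 2.55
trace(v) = 0.53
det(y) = -0.01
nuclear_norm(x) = 4.81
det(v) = 0.00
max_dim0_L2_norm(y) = 0.35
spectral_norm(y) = 0.39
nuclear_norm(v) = 0.53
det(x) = -2.26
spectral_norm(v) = 0.22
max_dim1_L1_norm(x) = 3.33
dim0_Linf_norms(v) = [0.21, 0.19, 0.13]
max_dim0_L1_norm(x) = 3.0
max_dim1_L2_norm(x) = 2.39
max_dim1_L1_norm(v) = 0.23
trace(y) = 0.27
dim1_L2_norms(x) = [1.33, 2.39, 1.54]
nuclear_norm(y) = 0.76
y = x @ v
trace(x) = 1.63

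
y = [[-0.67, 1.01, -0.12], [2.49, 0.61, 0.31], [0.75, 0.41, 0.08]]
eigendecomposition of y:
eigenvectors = [[-0.34, -0.68, -0.13],[-0.86, 0.72, 0.03],[-0.37, 0.12, 0.99]]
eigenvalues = [1.74, -1.71, -0.01]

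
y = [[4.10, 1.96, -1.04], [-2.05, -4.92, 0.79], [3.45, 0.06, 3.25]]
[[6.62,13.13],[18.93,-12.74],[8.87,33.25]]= y @ [[4.00,3.81], [-5.74,1.99], [-1.41,6.15]]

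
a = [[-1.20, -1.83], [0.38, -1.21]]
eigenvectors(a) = [[0.91+0.00j, (0.91-0j)],[0.00-0.41j, 0.41j]]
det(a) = 2.15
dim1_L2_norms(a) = [2.19, 1.27]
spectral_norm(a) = 2.36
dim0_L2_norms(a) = [1.26, 2.19]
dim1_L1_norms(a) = [3.03, 1.59]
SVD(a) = [[0.91, 0.41], [0.41, -0.91]] @ diag([2.3599637234788484, 0.9099292411302383]) @ [[-0.40, -0.92], [-0.92, 0.4]]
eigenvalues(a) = [(-1.2+0.83j), (-1.2-0.83j)]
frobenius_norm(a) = 2.53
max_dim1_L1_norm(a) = 3.03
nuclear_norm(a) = 3.27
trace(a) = -2.41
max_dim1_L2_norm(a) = 2.19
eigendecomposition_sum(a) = [[(-0.6+0.42j),(-0.92-1.32j)],[(0.19+0.27j),(-0.6+0.41j)]] + [[(-0.6-0.42j),-0.92+1.32j], [0.19-0.27j,(-0.6-0.41j)]]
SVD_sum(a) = [[-0.86,-1.98], [-0.38,-0.88]] + [[-0.34, 0.15], [0.76, -0.33]]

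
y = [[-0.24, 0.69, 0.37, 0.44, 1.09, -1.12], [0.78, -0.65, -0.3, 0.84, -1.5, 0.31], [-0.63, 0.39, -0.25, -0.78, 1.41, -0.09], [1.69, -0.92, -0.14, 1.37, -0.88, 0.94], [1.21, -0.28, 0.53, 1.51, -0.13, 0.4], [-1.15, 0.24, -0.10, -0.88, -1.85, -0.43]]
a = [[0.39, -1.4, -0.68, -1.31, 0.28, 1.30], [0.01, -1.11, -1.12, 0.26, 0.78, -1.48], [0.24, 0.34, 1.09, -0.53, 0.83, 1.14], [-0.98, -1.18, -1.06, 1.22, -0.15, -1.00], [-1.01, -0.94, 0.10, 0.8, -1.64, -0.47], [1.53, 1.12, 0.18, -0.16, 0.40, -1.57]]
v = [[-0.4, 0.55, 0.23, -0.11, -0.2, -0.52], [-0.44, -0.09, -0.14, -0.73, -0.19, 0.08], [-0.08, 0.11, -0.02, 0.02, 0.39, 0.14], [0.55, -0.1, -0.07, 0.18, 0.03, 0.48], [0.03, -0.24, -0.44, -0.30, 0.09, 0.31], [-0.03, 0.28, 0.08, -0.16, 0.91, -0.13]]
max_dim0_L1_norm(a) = 6.96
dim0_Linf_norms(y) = [1.69, 0.92, 0.53, 1.51, 1.85, 1.12]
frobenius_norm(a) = 5.72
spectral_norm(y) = 4.15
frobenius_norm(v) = 1.95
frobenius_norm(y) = 5.29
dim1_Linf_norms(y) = [1.12, 1.5, 1.41, 1.69, 1.51, 1.85]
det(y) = -0.08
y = a @ v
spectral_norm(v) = 1.24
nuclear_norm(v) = 3.98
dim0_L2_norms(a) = [2.13, 2.61, 2.02, 2.05, 2.06, 2.98]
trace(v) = -0.37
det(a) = -5.48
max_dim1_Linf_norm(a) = 1.64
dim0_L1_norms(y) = [5.7, 3.17, 1.69, 5.82, 6.86, 3.29]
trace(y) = -0.33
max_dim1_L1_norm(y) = 5.94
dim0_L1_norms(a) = [4.16, 6.09, 4.23, 4.28, 4.08, 6.96]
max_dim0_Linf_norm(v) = 0.91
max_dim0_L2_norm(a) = 2.98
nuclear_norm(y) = 9.20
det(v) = 0.01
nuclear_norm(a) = 11.62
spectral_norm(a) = 3.84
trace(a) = -1.62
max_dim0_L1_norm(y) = 6.86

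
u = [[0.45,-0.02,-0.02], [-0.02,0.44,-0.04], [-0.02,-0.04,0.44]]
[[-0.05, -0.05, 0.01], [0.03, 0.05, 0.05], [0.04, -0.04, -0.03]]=u@[[-0.1, -0.12, 0.02], [0.07, 0.09, 0.11], [0.09, -0.08, -0.05]]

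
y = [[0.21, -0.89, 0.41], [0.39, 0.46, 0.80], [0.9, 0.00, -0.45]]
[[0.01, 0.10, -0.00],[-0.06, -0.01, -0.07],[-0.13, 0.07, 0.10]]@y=[[0.04, 0.04, 0.08],[-0.08, 0.05, -0.0],[0.09, 0.15, -0.04]]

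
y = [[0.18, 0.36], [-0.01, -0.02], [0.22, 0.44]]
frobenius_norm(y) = 0.64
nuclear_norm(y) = 0.64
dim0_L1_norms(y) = [0.41, 0.82]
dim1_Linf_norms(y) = [0.36, 0.02, 0.44]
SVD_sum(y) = [[0.18, 0.36], [-0.01, -0.02], [0.22, 0.44]] + [[0.00, -0.00], [0.00, -0.0], [-0.0, 0.0]]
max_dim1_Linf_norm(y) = 0.44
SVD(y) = [[-0.63,-0.77], [0.04,-0.03], [-0.77,0.63]] @ diag([0.6360031446463137, 4.905953630233226e-17]) @ [[-0.45,-0.89], [-0.89,0.45]]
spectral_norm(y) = 0.64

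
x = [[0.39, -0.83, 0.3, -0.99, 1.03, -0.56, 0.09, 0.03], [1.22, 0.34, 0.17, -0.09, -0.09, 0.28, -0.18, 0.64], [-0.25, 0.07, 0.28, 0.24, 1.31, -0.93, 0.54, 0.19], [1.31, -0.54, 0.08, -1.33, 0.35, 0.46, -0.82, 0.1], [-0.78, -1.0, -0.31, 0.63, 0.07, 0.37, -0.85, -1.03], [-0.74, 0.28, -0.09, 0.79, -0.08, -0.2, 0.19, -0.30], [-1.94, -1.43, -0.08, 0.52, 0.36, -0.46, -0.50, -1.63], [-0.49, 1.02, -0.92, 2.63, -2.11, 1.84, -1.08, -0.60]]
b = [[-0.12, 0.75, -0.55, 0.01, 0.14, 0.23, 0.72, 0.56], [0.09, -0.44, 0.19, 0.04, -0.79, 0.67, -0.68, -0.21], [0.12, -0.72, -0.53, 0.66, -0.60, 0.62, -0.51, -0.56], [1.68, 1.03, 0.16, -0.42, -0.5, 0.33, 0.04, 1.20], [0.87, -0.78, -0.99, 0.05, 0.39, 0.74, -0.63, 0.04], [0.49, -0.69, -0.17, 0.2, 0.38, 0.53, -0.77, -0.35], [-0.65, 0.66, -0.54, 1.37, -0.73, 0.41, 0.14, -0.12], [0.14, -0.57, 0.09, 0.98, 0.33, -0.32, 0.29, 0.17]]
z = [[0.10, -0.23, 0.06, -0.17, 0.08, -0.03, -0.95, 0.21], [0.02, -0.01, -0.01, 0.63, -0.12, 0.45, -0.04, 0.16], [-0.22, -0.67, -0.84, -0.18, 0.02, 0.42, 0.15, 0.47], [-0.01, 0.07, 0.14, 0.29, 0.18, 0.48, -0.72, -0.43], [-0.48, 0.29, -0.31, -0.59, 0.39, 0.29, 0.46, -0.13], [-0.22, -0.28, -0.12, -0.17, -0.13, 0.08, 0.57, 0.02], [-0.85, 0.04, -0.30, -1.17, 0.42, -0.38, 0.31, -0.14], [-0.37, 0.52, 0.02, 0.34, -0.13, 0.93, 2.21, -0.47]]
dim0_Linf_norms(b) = [1.68, 1.03, 0.99, 1.37, 0.79, 0.74, 0.77, 1.2]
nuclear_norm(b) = 11.15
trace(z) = -0.15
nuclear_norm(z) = 8.06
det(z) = -0.00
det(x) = 0.00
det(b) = -0.77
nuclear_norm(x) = 12.87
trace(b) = -0.28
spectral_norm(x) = 4.99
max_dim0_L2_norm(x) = 3.32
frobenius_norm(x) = 6.82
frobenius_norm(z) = 3.91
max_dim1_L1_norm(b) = 5.36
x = z @ b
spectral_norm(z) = 2.89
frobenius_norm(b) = 4.78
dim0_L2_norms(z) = [1.09, 0.97, 0.96, 1.55, 0.64, 1.31, 2.64, 0.86]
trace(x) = -1.55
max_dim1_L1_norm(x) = 10.69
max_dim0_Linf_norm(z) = 2.21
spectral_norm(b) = 2.82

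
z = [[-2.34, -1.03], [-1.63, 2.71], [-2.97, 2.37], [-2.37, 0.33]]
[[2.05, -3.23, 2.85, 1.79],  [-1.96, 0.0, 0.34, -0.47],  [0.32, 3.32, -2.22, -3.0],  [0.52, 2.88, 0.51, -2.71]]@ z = [[-12.24, -3.52], [4.69, 2.67], [7.54, 2.42], [-1.00, 7.58]]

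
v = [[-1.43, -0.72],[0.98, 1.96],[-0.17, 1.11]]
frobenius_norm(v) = 2.94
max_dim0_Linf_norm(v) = 1.96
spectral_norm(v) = 2.71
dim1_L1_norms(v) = [2.15, 2.94, 1.28]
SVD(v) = [[0.51, 0.73], [-0.80, 0.2], [-0.31, 0.66]] @ diag([2.7123086872443185, 1.1268014843347525]) @ [[-0.54, -0.84], [-0.84, 0.54]]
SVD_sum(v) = [[-0.74, -1.16], [1.17, 1.84], [0.45, 0.71]] + [[-0.69, 0.44],[-0.19, 0.12],[-0.62, 0.40]]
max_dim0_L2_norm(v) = 2.36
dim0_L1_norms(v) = [2.58, 3.79]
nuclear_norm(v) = 3.84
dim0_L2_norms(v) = [1.74, 2.36]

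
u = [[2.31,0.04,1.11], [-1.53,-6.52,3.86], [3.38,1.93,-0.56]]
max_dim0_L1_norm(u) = 8.49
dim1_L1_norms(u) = [3.46, 11.91, 5.87]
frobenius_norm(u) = 9.04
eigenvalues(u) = [-7.66, 3.39, -0.5]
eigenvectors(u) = [[-0.03, -0.71, -0.31], [-0.96, -0.16, 0.57], [0.27, -0.69, 0.76]]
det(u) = 12.90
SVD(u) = [[-0.04, -0.67, -0.74], [0.93, -0.29, 0.22], [-0.36, -0.68, 0.64]] @ diag([8.213794455654362, 3.7606997462150904, 0.4175141423705752]) @ [[-0.33, -0.82, 0.46], [-0.91, 0.15, -0.39], [0.26, -0.55, -0.8]]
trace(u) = -4.77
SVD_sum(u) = [[0.1, 0.24, -0.13], [-2.54, -6.31, 3.50], [0.99, 2.45, -1.36]] + [[2.29, -0.37, 1.0], [0.99, -0.16, 0.43], [2.32, -0.38, 1.01]] + [[-0.08, 0.17, 0.25], [0.02, -0.05, -0.07], [0.07, -0.15, -0.21]]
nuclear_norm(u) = 12.39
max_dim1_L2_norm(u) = 7.73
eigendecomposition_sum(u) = [[-0.06, -0.18, 0.11], [-2.31, -6.49, 3.89], [0.66, 1.85, -1.11]] + [[2.5, 0.18, 0.88], [0.55, 0.04, 0.19], [2.41, 0.18, 0.85]] + [[-0.13,0.04,0.12], [0.23,-0.07,-0.22], [0.31,-0.09,-0.3]]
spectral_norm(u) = 8.21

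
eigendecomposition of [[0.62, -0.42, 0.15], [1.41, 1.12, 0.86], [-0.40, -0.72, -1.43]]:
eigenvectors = [[(-0.07+0.47j),  (-0.07-0.47j),  -0.14+0.00j], [0.84+0.00j,  0.84-0.00j,  -0.27+0.00j], [(-0.26+0.01j),  (-0.26-0.01j),  (0.95+0j)]]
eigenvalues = [(0.74+0.81j), (0.74-0.81j), (-1.17+0j)]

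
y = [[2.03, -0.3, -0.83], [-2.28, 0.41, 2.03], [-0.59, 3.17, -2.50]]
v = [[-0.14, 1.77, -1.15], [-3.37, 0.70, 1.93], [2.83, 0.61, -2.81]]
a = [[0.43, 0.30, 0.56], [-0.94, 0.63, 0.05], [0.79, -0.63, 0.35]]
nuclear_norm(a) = 2.53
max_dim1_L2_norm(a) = 1.13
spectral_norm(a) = 1.55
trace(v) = -2.25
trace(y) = -0.06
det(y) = -7.28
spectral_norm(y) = 4.22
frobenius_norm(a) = 1.74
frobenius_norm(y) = 5.57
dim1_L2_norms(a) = [0.77, 1.13, 1.07]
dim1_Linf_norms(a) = [0.56, 0.94, 0.79]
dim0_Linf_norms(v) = [3.37, 1.77, 2.81]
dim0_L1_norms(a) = [2.16, 1.56, 0.96]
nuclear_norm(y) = 8.30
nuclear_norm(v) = 8.04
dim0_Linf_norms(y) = [2.28, 3.17, 2.5]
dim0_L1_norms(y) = [4.9, 3.88, 5.36]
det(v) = -2.01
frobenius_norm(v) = 6.03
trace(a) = 1.41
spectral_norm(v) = 5.55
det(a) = 0.27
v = a @ y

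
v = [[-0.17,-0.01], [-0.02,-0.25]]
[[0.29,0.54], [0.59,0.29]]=v @ [[-1.59, -3.13], [-2.25, -0.92]]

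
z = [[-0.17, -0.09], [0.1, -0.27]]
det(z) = 0.05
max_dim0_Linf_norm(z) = 0.27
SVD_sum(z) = [[0.01, -0.04], [0.07, -0.28]] + [[-0.18, -0.05], [0.03, 0.01]]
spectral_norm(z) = 0.29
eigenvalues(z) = [(-0.22+0.08j), (-0.22-0.08j)]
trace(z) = -0.44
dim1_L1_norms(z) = [0.26, 0.37]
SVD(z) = [[0.15, 0.99], [0.99, -0.15]] @ diag([0.28988451743203963, 0.18938576122083076]) @ [[0.25, -0.97], [-0.97, -0.25]]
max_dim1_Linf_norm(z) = 0.27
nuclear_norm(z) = 0.48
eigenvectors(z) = [[(0.36+0.58j), (0.36-0.58j)], [(0.73+0j), 0.73-0.00j]]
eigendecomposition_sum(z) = [[-0.09+0.11j, (-0.04-0.12j)], [(0.05+0.14j), -0.14-0.03j]] + [[-0.08-0.11j, (-0.05+0.12j)], [(0.05-0.14j), -0.14+0.03j]]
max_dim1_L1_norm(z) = 0.37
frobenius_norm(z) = 0.35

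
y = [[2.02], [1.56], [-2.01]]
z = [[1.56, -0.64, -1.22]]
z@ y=[[4.6]]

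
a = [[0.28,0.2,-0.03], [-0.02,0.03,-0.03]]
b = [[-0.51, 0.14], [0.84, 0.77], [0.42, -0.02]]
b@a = [[-0.15,  -0.10,  0.01], [0.22,  0.19,  -0.05], [0.12,  0.08,  -0.01]]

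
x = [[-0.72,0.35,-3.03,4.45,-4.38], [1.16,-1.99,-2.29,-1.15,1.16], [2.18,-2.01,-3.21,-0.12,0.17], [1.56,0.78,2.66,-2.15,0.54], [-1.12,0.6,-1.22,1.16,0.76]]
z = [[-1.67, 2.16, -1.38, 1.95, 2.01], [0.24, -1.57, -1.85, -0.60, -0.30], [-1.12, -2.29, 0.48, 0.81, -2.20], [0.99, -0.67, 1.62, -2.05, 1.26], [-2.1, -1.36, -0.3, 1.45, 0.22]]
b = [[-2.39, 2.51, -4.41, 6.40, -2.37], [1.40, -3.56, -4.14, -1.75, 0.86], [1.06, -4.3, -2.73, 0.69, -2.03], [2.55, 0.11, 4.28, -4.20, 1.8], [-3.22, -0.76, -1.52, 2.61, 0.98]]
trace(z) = -4.59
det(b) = 430.62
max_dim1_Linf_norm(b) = 6.4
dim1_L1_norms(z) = [9.17, 4.56, 6.9, 6.59, 5.43]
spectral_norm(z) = 4.92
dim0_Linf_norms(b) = [3.22, 4.3, 4.41, 6.4, 2.37]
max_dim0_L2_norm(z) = 3.83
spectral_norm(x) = 7.86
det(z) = -7.92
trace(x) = -7.31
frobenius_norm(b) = 14.56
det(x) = 24.42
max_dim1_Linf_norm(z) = 2.29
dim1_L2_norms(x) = [6.99, 3.64, 4.37, 3.88, 2.24]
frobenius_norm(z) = 7.36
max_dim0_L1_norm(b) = 17.08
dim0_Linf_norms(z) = [2.1, 2.29, 1.85, 2.05, 2.2]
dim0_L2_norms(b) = [5.07, 6.17, 8.04, 8.3, 3.83]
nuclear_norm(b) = 25.73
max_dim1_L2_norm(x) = 6.99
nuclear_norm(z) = 13.91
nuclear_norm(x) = 17.31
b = z + x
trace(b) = -11.90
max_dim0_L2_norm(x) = 5.77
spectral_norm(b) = 11.59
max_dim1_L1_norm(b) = 18.08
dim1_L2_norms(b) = [8.83, 5.96, 5.63, 6.76, 4.59]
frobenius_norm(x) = 10.06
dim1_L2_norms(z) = [4.15, 2.53, 3.5, 3.14, 2.92]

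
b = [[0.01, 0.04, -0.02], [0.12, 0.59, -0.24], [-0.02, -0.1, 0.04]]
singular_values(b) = [0.66, 0.0, 0.0]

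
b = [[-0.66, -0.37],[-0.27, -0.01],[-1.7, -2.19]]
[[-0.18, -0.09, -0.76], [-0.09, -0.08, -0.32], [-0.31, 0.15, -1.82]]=b @ [[0.35, 0.31, 1.20], [-0.13, -0.31, -0.10]]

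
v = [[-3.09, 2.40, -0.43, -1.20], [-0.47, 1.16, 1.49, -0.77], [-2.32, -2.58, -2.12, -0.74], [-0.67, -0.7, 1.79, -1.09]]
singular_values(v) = [4.45, 4.19, 2.51, 0.07]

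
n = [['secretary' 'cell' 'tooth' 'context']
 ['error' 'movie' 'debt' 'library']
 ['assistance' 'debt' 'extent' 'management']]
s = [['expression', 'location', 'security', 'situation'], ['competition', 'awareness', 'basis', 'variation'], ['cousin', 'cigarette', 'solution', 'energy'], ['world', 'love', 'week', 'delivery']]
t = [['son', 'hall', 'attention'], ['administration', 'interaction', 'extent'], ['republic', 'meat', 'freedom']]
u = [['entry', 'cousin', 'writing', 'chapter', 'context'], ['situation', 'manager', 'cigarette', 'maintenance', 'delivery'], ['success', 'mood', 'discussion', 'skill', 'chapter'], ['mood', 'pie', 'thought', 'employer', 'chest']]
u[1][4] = 'delivery'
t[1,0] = 'administration'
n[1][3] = 'library'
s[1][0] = 'competition'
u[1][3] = 'maintenance'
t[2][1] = 'meat'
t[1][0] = 'administration'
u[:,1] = ['cousin', 'manager', 'mood', 'pie']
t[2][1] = 'meat'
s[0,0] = 'expression'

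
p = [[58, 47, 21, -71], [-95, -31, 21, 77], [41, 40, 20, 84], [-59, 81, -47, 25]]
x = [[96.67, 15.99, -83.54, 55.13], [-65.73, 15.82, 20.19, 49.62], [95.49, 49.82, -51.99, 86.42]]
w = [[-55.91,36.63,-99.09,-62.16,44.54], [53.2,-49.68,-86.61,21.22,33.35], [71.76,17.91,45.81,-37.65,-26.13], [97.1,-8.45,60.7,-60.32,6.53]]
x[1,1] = 15.82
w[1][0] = 53.2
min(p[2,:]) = 20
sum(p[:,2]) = 15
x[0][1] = 15.99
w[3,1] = -8.45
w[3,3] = -60.32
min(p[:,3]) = -71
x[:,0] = [96.67, -65.73, 95.49]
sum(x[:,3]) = 191.17000000000002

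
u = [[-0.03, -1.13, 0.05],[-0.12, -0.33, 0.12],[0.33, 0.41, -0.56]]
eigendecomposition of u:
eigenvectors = [[0.44,0.93,0.63], [0.29,-0.14,0.14], [-0.85,0.34,0.76]]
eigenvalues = [-0.87, 0.16, -0.21]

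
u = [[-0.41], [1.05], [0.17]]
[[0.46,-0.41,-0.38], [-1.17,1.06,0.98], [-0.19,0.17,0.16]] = u@ [[-1.11,  1.01,  0.93]]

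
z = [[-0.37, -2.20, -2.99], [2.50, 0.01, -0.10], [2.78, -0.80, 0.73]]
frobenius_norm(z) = 5.39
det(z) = 10.72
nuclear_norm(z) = 8.30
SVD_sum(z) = [[-1.97, -0.57, -1.44], [1.51, 0.43, 1.1], [1.91, 0.55, 1.39]] + [[1.61, -1.61, -1.57], [0.87, -0.88, -0.85], [0.97, -0.97, -0.95]] + [[-0.01, -0.02, 0.01], [0.12, 0.45, -0.34], [-0.10, -0.38, 0.29]]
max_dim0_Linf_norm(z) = 2.99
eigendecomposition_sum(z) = [[(-0.18+1.85j), -1.16-0.35j, -1.44+0.18j],[(1.25+0.09j), -0.22+0.79j, 0.15+0.97j],[1.39+0.06j, (-0.21+0.88j), 0.20+1.06j]] + [[-0.18-1.85j,(-1.16+0.35j),(-1.44-0.18j)], [(1.25-0.09j),(-0.22-0.79j),(0.15-0.97j)], [(1.39-0.06j),(-0.21-0.88j),0.20-1.06j]] + [[-0.00-0.00j, (0.12-0j), (-0.11+0j)], [-0.01-0.00j, (0.44-0j), (-0.4+0j)], [0.01+0.00j, -0.37+0.00j, 0.34-0.00j]]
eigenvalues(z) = [(-0.2+3.71j), (-0.2-3.71j), (0.78+0j)]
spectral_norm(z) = 3.98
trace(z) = 0.37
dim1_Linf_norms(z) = [2.99, 2.5, 2.78]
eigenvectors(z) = [[0.71+0.00j, 0.71-0.00j, (-0.2+0j)], [(-0.01-0.48j), -0.01+0.48j, (-0.75+0j)], [(-0.03-0.52j), (-0.03+0.52j), 0.63+0.00j]]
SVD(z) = [[-0.63, -0.78, 0.03], [0.48, -0.42, -0.77], [0.61, -0.47, 0.64]] @ diag([3.977125435604336, 3.5621138662453236, 0.7564509722194933]) @ [[0.79, 0.23, 0.57], [-0.58, 0.58, 0.57], [-0.21, -0.78, 0.59]]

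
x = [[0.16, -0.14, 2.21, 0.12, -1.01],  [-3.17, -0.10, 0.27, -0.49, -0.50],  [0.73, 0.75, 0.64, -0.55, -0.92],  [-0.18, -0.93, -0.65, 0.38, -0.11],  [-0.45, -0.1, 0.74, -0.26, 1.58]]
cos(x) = [[-0.14, -0.61, -0.75, 0.35, 1.14], [0.15, 0.30, 2.68, 0.32, -0.1], [0.35, -0.47, -0.15, 0.35, 1.22], [-0.82, 0.41, 0.85, 0.50, -0.57], [-0.14, -0.19, -0.37, 0.3, -0.06]]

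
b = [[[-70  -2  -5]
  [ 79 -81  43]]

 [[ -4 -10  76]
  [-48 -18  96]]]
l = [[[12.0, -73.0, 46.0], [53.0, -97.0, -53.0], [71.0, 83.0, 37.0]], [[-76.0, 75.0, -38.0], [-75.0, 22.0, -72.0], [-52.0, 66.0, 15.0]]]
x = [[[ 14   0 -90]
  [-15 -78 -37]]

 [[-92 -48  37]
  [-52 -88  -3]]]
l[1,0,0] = -76.0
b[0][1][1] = -81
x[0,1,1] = -78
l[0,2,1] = 83.0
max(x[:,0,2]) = 37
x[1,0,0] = -92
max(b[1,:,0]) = -4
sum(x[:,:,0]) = -145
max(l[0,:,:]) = 83.0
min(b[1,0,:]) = -10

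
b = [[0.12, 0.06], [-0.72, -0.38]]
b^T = [[0.12, -0.72], [0.06, -0.38]]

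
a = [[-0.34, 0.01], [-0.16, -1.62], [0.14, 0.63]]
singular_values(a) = [1.75, 0.35]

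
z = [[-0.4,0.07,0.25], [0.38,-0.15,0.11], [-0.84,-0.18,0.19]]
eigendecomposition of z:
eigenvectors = [[(0.21-0.29j), (0.21+0.29j), (-0.39+0j)], [-0.10-0.46j, (-0.1+0.46j), 0.87+0.00j], [(0.81+0j), (0.81-0j), (-0.31+0j)]]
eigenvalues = [(-0+0.4j), (-0-0.4j), (-0.36+0j)]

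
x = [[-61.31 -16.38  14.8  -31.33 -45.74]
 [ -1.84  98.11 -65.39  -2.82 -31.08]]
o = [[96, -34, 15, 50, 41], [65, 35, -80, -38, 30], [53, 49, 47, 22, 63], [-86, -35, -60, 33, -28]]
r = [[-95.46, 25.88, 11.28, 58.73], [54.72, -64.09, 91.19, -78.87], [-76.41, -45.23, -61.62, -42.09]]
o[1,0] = 65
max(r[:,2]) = 91.19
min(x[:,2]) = -65.39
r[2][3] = -42.09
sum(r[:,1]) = -83.44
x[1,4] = -31.08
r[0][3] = 58.73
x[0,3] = -31.33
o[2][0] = 53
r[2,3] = -42.09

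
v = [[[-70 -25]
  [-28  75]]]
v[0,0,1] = -25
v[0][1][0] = -28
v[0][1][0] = -28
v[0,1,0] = -28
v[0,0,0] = -70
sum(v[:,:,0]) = -98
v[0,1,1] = 75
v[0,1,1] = 75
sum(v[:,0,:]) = -95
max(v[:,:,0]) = -28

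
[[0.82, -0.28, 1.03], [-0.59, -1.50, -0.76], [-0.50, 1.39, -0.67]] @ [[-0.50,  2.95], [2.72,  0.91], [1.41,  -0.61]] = [[0.28, 1.54], [-4.86, -2.64], [3.09, 0.20]]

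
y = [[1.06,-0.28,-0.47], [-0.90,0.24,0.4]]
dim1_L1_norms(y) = [1.81, 1.54]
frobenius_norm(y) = 1.57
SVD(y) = [[-0.76, 0.65], [0.65, 0.76]] @ diag([1.5654063307027988, 0.0017377559093719223]) @ [[-0.89, 0.24, 0.39], [0.35, 0.90, 0.26]]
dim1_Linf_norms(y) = [1.06, 0.9]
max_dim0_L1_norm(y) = 1.96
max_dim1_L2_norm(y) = 1.19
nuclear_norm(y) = 1.57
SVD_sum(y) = [[1.06, -0.28, -0.47],[-0.90, 0.24, 0.40]] + [[0.0,0.0,0.00], [0.0,0.0,0.00]]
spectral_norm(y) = 1.57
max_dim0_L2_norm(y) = 1.39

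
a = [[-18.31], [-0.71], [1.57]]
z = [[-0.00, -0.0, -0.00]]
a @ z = [[0.0, 0.0, 0.0], [0.0, 0.0, 0.00], [0.0, 0.0, 0.0]]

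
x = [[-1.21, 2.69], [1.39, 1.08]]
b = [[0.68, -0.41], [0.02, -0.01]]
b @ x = [[-1.39, 1.39], [-0.04, 0.04]]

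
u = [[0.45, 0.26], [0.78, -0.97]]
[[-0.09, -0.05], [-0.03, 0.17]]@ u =[[-0.08, 0.03], [0.12, -0.17]]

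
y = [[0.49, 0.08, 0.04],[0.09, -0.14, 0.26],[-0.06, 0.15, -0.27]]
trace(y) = 0.08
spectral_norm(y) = 0.53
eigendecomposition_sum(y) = [[0.49,0.07,0.05], [0.06,0.01,0.01], [-0.03,-0.0,-0.00]] + [[-0.0,  0.01,  -0.01], [0.03,  -0.15,  0.25], [-0.03,  0.15,  -0.27]] + [[-0.00, 0.00, 0.0],[0.0, -0.0, -0.00],[0.0, -0.00, -0.0]]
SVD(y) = [[-0.86,0.51,-0.05], [-0.38,-0.58,0.72], [0.34,0.64,0.69]] @ diag([0.5277942756570572, 0.40476050896724536, 0.0014604671234739652]) @ [[-0.9,0.07,-0.43], [0.39,0.54,-0.75], [0.18,-0.84,-0.51]]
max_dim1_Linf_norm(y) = 0.49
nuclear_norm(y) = 0.93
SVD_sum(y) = [[0.41, -0.03, 0.19], [0.18, -0.01, 0.09], [-0.16, 0.01, -0.08]] + [[0.08, 0.11, -0.15], [-0.09, -0.13, 0.17], [0.1, 0.14, -0.19]] + [[-0.0, 0.0, 0.0], [0.0, -0.0, -0.00], [0.0, -0.0, -0.00]]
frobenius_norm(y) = 0.67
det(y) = 0.00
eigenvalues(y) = [0.5, -0.42, -0.0]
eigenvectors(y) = [[-0.99,-0.03,-0.18], [-0.12,0.69,0.84], [0.05,-0.72,0.51]]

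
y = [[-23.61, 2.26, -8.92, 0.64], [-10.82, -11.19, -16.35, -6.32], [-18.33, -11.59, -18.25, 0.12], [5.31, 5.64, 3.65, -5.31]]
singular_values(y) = [42.32, 15.57, 7.92, 0.74]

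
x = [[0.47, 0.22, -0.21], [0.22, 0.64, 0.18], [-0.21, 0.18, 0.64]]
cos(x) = [[0.85, -0.1, 0.09], [-0.10, 0.77, -0.09], [0.09, -0.09, 0.77]]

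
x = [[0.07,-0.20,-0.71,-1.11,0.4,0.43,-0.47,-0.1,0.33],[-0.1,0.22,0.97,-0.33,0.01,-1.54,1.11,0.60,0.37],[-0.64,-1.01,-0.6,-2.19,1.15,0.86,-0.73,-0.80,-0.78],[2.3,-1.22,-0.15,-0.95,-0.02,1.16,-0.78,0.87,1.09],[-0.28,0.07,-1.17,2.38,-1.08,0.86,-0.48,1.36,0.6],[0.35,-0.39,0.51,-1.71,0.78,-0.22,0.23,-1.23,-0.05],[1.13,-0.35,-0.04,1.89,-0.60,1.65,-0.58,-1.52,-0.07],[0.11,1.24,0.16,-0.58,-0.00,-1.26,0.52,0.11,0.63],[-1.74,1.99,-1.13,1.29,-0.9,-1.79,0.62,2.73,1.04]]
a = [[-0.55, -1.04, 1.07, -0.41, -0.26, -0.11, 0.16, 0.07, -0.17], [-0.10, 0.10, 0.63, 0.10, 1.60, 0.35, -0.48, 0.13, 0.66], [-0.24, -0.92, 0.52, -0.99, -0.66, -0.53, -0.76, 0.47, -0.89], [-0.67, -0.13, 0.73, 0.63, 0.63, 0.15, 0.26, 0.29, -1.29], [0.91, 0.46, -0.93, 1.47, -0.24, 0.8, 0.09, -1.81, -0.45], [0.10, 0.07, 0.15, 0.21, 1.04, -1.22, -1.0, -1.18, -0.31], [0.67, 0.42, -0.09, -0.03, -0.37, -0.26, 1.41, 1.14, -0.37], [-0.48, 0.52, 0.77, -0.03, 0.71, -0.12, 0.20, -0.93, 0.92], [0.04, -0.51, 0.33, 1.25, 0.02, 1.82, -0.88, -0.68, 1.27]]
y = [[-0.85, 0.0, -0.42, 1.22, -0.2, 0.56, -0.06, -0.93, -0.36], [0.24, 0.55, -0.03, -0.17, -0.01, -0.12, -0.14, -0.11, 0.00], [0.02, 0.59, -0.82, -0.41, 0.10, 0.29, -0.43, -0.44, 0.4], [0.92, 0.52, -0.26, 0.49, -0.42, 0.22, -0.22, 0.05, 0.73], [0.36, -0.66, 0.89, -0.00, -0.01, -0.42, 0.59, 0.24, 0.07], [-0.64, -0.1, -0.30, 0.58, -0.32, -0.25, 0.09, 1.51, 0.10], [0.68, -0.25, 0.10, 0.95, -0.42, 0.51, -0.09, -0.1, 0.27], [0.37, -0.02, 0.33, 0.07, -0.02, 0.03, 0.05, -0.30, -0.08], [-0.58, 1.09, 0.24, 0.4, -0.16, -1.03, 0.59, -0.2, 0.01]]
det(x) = -0.00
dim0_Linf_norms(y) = [0.92, 1.09, 0.89, 1.22, 0.42, 1.03, 0.59, 1.51, 0.73]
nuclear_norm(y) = 10.07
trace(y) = -1.27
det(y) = -0.00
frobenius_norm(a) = 6.62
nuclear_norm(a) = 16.84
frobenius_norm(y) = 4.36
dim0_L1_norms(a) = [3.76, 4.17, 5.22, 5.12, 5.53, 5.36, 5.24, 6.7, 6.33]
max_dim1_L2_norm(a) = 2.87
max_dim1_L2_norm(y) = 1.93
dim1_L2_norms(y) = [1.93, 0.66, 1.35, 1.49, 1.39, 1.82, 1.4, 0.59, 1.79]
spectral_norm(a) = 3.95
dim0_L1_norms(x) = [6.72, 6.69, 5.44, 12.43, 4.94, 9.77, 5.52, 9.32, 4.96]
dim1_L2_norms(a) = [1.68, 1.95, 2.11, 1.91, 2.87, 2.27, 2.06, 1.83, 2.85]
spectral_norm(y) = 2.26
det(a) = -23.70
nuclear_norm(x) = 19.17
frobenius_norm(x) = 9.20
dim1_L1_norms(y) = [4.6, 1.37, 3.5, 3.83, 3.24, 3.89, 3.37, 1.27, 4.3]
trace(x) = -1.99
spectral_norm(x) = 6.36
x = a @ y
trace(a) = 0.99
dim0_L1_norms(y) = [4.66, 3.78, 3.39, 4.29, 1.66, 3.43, 2.26, 3.88, 2.02]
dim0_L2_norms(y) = [1.76, 1.62, 1.41, 1.82, 0.73, 1.42, 0.99, 1.88, 0.96]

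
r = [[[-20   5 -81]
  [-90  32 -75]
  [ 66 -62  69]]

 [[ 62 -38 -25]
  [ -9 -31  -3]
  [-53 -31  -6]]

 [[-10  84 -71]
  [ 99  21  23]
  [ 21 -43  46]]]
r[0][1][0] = -90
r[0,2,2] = 69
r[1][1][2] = -3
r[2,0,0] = -10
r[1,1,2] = -3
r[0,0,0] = -20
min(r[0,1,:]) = -90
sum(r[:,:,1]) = -63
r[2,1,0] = 99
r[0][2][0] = 66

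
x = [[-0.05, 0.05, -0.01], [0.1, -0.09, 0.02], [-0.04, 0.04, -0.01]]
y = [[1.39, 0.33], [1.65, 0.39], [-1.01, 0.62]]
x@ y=[[0.02,-0.0], [-0.03,0.01], [0.02,-0.0]]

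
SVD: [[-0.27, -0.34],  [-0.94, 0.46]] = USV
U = [[-0.11, -0.99], [-0.99, 0.11]]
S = [1.05, 0.42]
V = [[0.92,  -0.4],[0.40,  0.92]]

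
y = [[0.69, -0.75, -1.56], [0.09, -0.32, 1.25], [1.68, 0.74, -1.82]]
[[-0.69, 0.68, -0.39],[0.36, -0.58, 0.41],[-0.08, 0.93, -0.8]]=y @[[0.19, 0.04, -0.09], [0.35, 0.06, -0.16], [0.36, -0.45, 0.29]]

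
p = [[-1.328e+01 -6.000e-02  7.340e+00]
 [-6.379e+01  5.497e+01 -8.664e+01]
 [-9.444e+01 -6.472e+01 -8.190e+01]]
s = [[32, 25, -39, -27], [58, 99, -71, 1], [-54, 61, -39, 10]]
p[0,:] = [-13.28, -0.06, 7.34]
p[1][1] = 54.97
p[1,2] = -86.64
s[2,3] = 10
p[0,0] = -13.28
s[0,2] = -39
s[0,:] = [32, 25, -39, -27]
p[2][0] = -94.44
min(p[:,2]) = -86.64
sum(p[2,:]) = -241.06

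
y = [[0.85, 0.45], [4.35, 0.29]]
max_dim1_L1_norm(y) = 4.64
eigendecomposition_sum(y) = [[1.19, 0.31], [3.04, 0.8]] + [[-0.34, 0.14], [1.31, -0.51]]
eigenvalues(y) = [2.0, -0.86]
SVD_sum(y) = [[0.88, 0.07], [4.34, 0.37]] + [[-0.03, 0.38], [0.01, -0.08]]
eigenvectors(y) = [[0.37, -0.25], [0.93, 0.97]]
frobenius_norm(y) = 4.46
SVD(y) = [[-0.2, -0.98],[-0.98, 0.20]] @ diag([4.447878484086674, 0.38467777528579133]) @ [[-1.0, -0.08], [0.08, -1.00]]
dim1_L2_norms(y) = [0.96, 4.36]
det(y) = -1.71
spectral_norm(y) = 4.45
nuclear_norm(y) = 4.83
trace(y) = 1.14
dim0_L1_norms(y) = [5.2, 0.74]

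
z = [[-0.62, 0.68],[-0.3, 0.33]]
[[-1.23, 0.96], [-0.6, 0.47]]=z@[[0.08, -1.72], [-1.74, -0.15]]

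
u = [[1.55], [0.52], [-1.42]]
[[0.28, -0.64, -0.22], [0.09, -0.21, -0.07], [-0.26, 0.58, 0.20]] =u @ [[0.18,-0.41,-0.14]]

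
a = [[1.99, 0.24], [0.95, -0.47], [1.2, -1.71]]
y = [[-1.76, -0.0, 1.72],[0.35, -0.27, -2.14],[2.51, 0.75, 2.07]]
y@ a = [[-1.44, -3.36], [-2.13, 3.87], [8.19, -3.29]]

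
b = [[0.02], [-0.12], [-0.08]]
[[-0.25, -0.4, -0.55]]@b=[[0.09]]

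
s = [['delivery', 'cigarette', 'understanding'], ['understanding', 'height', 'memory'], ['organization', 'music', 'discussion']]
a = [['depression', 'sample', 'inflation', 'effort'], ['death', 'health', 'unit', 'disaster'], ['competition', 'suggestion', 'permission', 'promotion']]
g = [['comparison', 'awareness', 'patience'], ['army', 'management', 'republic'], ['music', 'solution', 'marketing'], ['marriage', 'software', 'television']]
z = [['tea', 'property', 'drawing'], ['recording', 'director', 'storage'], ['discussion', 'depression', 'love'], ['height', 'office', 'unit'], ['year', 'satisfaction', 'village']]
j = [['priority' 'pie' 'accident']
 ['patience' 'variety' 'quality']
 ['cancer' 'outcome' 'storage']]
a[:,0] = ['depression', 'death', 'competition']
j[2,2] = 'storage'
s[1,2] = 'memory'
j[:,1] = ['pie', 'variety', 'outcome']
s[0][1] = 'cigarette'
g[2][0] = 'music'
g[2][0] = 'music'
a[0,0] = 'depression'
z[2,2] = 'love'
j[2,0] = 'cancer'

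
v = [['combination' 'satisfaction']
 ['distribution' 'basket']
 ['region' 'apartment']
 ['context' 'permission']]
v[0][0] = 'combination'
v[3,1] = 'permission'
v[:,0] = ['combination', 'distribution', 'region', 'context']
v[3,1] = 'permission'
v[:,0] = ['combination', 'distribution', 'region', 'context']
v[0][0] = 'combination'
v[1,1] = 'basket'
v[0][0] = 'combination'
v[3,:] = ['context', 'permission']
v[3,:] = ['context', 'permission']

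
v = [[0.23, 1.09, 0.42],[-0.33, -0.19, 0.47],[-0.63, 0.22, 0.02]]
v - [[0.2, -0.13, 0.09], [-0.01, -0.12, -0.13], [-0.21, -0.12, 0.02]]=[[0.03, 1.22, 0.33], [-0.32, -0.07, 0.6], [-0.42, 0.34, 0.00]]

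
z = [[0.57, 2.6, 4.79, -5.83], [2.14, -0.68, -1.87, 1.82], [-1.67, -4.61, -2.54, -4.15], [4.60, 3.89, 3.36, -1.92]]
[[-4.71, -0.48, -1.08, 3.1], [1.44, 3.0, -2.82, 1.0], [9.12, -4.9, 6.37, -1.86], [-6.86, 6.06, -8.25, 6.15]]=z@[[-0.07, 1.28, -1.33, 0.51], [-1.19, 0.00, -0.65, 1.80], [-0.78, 0.32, -0.03, -1.45], [-0.37, 0.47, -0.26, -0.87]]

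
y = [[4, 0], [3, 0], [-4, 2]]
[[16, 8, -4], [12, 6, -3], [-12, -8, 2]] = y @ [[4, 2, -1], [2, 0, -1]]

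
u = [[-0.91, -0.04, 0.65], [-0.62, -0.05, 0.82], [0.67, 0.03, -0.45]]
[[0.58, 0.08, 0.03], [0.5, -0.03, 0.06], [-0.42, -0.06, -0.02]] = u@[[-0.44, -0.24, 0.04],[0.77, -0.32, 0.19],[0.32, -0.24, 0.12]]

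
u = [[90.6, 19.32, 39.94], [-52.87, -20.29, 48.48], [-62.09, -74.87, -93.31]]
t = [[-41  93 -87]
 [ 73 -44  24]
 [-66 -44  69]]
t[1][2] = 24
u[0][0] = 90.6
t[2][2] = 69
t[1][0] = 73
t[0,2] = -87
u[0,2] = 39.94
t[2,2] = 69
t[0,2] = -87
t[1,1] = -44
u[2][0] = -62.09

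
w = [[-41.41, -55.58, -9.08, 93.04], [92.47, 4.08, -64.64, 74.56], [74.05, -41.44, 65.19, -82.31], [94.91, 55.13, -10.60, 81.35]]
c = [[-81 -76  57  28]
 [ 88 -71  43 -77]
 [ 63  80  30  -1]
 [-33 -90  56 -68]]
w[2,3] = -82.31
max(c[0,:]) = 57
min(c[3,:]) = -90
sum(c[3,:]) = -135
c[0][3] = 28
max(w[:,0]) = 94.91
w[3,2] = -10.6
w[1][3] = 74.56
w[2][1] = -41.44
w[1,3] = 74.56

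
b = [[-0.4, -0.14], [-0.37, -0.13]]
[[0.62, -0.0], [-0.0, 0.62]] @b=[[-0.25,-0.09], [-0.23,-0.08]]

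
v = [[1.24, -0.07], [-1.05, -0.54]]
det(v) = -0.74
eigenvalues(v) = [1.28, -0.58]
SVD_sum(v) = [[1.18,0.23], [-1.11,-0.22]] + [[0.06, -0.3], [0.06, -0.32]]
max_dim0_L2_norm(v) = 1.62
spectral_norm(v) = 1.65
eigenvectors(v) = [[0.87, 0.04], [-0.50, 1.00]]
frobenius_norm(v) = 1.71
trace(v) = 0.70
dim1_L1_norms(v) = [1.31, 1.59]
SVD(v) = [[-0.73,0.69], [0.69,0.73]] @ diag([1.6536854741064237, 0.44935993672045604]) @ [[-0.98, -0.19], [0.19, -0.98]]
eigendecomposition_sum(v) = [[1.25, -0.05], [-0.72, 0.03]] + [[-0.01, -0.02],[-0.33, -0.57]]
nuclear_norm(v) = 2.10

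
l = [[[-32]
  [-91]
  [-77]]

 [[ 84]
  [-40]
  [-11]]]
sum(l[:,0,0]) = 52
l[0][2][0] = -77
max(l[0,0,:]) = -32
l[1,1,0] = -40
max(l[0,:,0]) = -32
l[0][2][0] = -77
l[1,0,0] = 84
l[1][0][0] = 84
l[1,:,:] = [[84], [-40], [-11]]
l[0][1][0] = -91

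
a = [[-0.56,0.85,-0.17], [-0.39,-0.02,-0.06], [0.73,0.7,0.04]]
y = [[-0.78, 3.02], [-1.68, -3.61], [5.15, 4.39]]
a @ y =[[-1.87, -5.51], [0.03, -1.37], [-1.54, -0.15]]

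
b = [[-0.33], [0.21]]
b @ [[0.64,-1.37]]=[[-0.21, 0.45], [0.13, -0.29]]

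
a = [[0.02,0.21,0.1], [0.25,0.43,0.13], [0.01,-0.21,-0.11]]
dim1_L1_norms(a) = [0.33, 0.81, 0.33]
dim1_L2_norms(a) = [0.23, 0.51, 0.24]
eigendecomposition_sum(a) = [[0.09, 0.17, 0.05], [0.24, 0.44, 0.14], [-0.08, -0.15, -0.05]] + [[-0.07, 0.04, 0.05], [0.01, -0.01, -0.01], [0.09, -0.06, -0.06]] + [[0.00, -0.0, 0.0], [-0.00, 0.00, -0.00], [0.0, -0.00, 0.00]]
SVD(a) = [[-0.37, 0.49, 0.79], [-0.85, -0.51, -0.09], [0.36, -0.71, 0.61]] @ diag([0.5956934643610285, 0.14229952215970093, 0.00037750586328048734]) @ [[-0.37, -0.88, -0.32], [-0.88, 0.22, 0.42], [0.3, -0.43, 0.85]]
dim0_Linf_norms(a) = [0.25, 0.43, 0.13]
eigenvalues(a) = [0.48, -0.14, 0.0]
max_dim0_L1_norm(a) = 0.85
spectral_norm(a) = 0.60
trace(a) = 0.34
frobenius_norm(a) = 0.61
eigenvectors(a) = [[0.34, 0.61, 0.3],[0.89, -0.09, -0.43],[-0.31, -0.79, 0.85]]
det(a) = -0.00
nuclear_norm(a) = 0.74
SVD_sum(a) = [[0.08, 0.20, 0.07],[0.19, 0.45, 0.16],[-0.08, -0.19, -0.07]] + [[-0.06, 0.02, 0.03], [0.06, -0.02, -0.03], [0.09, -0.02, -0.04]] + [[0.0, -0.0, 0.00], [-0.00, 0.00, -0.0], [0.0, -0.00, 0.0]]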